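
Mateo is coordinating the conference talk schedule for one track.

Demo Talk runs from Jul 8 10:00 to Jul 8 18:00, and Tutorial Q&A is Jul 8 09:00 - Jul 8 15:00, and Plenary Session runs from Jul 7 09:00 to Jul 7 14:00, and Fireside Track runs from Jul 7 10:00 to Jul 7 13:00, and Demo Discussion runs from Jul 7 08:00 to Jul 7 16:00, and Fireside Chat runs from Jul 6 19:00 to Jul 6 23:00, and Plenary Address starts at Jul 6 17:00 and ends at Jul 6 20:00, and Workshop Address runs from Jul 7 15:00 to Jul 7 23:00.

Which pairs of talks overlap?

Demo Discussion & Fireside Track, Demo Discussion & Plenary Session, Demo Discussion & Workshop Address, Demo Talk & Tutorial Q&A, Fireside Chat & Plenary Address, Fireside Track & Plenary Session

Two intervals overlap when each starts before the other ends.
Sorted by start: Plenary Address, Fireside Chat, Demo Discussion, Plenary Session, Fireside Track, Workshop Address, Tutorial Q&A, Demo Talk.
Fireside Chat starts before Plenary Address ends → Plenary Address and Fireside Chat overlap.
Demo Discussion starts after Plenary Address ends, so Plenary Address has no further overlaps.
Demo Discussion starts after Fireside Chat ends, so Fireside Chat has no further overlaps.
Plenary Session starts before Demo Discussion ends → Demo Discussion and Plenary Session overlap.
Fireside Track starts before Demo Discussion ends → Demo Discussion and Fireside Track overlap.
Workshop Address starts before Demo Discussion ends → Demo Discussion and Workshop Address overlap.
Tutorial Q&A starts after Demo Discussion ends, so Demo Discussion has no further overlaps.
Fireside Track starts before Plenary Session ends → Plenary Session and Fireside Track overlap.
Workshop Address starts after Plenary Session ends, so Plenary Session has no further overlaps.
Workshop Address starts after Fireside Track ends, so Fireside Track has no further overlaps.
Tutorial Q&A starts after Workshop Address ends, so Workshop Address has no further overlaps.
Demo Talk starts before Tutorial Q&A ends → Tutorial Q&A and Demo Talk overlap.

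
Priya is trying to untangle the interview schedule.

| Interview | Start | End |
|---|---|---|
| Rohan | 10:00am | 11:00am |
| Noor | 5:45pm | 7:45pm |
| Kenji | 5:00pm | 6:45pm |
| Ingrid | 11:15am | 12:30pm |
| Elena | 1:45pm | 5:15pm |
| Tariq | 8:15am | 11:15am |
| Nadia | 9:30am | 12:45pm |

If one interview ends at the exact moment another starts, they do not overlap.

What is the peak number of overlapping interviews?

3

Sort all start/end points and keep a running count:
8:15am start Tariq → 1
9:30am start Nadia → 2
10:00am start Rohan → 3
11:00am end Rohan → 2
11:15am end Tariq → 1
11:15am start Ingrid → 2
12:30pm end Ingrid → 1
12:45pm end Nadia → 0
1:45pm start Elena → 1
5:00pm start Kenji → 2
5:15pm end Elena → 1
5:45pm start Noor → 2
6:45pm end Kenji → 1
7:45pm end Noor → 0
Peak is 3, at 10:00am (Nadia, Rohan, Tariq).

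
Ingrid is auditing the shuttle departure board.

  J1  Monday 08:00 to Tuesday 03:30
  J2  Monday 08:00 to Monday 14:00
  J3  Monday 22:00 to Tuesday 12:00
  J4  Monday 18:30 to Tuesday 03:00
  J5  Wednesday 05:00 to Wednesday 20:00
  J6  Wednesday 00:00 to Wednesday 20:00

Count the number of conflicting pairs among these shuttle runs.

Two intervals overlap when each starts before the other ends.
Sorted by start: J1, J2, J4, J3, J6, J5.
J2 starts before J1 ends → J1 and J2 overlap.
J4 starts before J1 ends → J1 and J4 overlap.
J3 starts before J1 ends → J1 and J3 overlap.
J6 starts after J1 ends — done with J1.
J4 starts after J2 ends — done with J2.
J3 starts before J4 ends → J4 and J3 overlap.
J6 starts after J4 ends — done with J4.
J6 starts after J3 ends — done with J3.
J5 starts before J6 ends → J6 and J5 overlap.
Overlapping pairs: J1 & J2, J1 & J3, J1 & J4, J3 & J4, J5 & J6 — 5 in total.

5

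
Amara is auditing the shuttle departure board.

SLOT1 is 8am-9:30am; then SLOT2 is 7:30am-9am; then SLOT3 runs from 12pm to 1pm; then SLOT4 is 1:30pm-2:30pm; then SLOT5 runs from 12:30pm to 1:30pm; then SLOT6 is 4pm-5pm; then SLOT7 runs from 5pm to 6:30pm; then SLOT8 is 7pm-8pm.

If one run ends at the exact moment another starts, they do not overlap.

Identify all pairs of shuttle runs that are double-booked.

Sorted by start: SLOT2, SLOT1, SLOT3, SLOT5, SLOT4, SLOT6, SLOT7, SLOT8.
SLOT1 starts before SLOT2 ends → SLOT2 and SLOT1 overlap.
SLOT3 starts after SLOT2 ends; SLOT2 is clear from here.
SLOT3 starts after SLOT1 ends; SLOT1 is clear from here.
SLOT5 starts before SLOT3 ends → SLOT3 and SLOT5 overlap.
SLOT4 starts after SLOT3 ends; SLOT3 is clear from here.
SLOT4 starts exactly when SLOT5 ends (back-to-back, no overlap); SLOT5 is clear from here.
SLOT6 starts after SLOT4 ends; SLOT4 is clear from here.
SLOT7 starts exactly when SLOT6 ends (back-to-back, no overlap); SLOT6 is clear from here.
SLOT8 starts after SLOT7 ends.

SLOT1 & SLOT2, SLOT3 & SLOT5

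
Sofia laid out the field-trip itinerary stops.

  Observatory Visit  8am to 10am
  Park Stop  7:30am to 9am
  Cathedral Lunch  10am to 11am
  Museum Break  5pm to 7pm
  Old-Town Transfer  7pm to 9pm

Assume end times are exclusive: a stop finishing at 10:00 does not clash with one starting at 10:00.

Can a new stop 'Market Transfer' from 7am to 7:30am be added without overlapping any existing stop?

Park Stop: starts 7:30am at or after Market Transfer ends 7:30am → clear.
Observatory Visit: starts 8am at or after Market Transfer ends 7:30am → clear.
Cathedral Lunch: starts 10am at or after Market Transfer ends 7:30am → clear.
Museum Break: starts 5pm at or after Market Transfer ends 7:30am → clear.
Old-Town Transfer: starts 7pm at or after Market Transfer ends 7:30am → clear.

Yes — the slot is free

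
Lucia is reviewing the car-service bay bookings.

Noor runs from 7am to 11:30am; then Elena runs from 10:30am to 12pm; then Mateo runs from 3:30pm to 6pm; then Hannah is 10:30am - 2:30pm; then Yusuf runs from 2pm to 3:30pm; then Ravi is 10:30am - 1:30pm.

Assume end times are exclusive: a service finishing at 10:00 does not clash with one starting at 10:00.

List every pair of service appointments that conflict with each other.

Elena & Hannah, Elena & Noor, Elena & Ravi, Hannah & Noor, Hannah & Ravi, Hannah & Yusuf, Noor & Ravi

Sorted by start: Noor, Ravi, Hannah, Elena, Yusuf, Mateo.
Ravi starts before Noor ends → Noor and Ravi overlap.
Hannah starts before Noor ends → Noor and Hannah overlap.
Elena starts before Noor ends → Noor and Elena overlap.
Yusuf starts after Noor ends — done with Noor.
Hannah starts before Ravi ends → Ravi and Hannah overlap.
Elena starts before Ravi ends → Ravi and Elena overlap.
Yusuf starts after Ravi ends — done with Ravi.
Elena starts before Hannah ends → Hannah and Elena overlap.
Yusuf starts before Hannah ends → Hannah and Yusuf overlap.
Mateo starts after Hannah ends.
Yusuf starts after Elena ends — done with Elena.
Mateo starts exactly when Yusuf ends (back-to-back, no overlap).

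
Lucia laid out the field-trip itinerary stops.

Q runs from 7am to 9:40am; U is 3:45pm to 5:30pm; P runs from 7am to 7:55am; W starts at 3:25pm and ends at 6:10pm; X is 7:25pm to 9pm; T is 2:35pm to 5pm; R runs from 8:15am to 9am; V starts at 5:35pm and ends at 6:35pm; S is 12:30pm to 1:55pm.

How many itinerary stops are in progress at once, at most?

Sort all start/end points and keep a running count:
7am start P → 1
7am start Q → 2
7:55am end P → 1
8:15am start R → 2
9am end R → 1
9:40am end Q → 0
12:30pm start S → 1
1:55pm end S → 0
2:35pm start T → 1
3:25pm start W → 2
3:45pm start U → 3
5pm end T → 2
5:30pm end U → 1
5:35pm start V → 2
6:10pm end W → 1
6:35pm end V → 0
7:25pm start X → 1
9pm end X → 0
Peak is 3, at 3:45pm (T, U, W).

3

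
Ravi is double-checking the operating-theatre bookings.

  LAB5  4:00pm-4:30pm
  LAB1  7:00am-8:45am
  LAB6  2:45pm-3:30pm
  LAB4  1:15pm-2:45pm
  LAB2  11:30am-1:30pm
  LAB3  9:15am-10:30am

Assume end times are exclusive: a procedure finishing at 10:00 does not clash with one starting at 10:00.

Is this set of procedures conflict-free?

No

Sorted by start: LAB1, LAB3, LAB2, LAB4, LAB6, LAB5.
LAB3 starts after LAB1 ends, so LAB1 has no further overlaps.
LAB2 starts after LAB3 ends, so LAB3 has no further overlaps.
LAB4 starts before LAB2 ends → LAB2 and LAB4 overlap.
That's a conflict, so the schedule is not conflict-free.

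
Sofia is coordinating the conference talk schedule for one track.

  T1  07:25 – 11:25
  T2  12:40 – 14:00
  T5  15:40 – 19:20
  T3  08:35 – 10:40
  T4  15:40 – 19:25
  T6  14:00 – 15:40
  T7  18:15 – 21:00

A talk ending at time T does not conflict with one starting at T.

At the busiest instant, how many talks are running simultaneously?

3

Sort all start/end points and keep a running count:
07:25 start T1 → 1
08:35 start T3 → 2
10:40 end T3 → 1
11:25 end T1 → 0
12:40 start T2 → 1
14:00 end T2 → 0
14:00 start T6 → 1
15:40 end T6 → 0
15:40 start T4 → 1
15:40 start T5 → 2
18:15 start T7 → 3
19:20 end T5 → 2
19:25 end T4 → 1
21:00 end T7 → 0
Peak is 3, at 18:15 (T4, T5, T7).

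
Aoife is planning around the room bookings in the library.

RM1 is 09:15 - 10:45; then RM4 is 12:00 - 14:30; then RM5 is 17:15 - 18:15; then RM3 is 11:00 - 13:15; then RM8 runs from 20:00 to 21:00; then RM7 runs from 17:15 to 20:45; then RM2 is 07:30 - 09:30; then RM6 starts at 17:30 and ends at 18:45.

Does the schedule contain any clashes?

Yes

Sorted by start: RM2, RM1, RM3, RM4, RM5, RM7, RM6, RM8.
RM1 starts before RM2 ends → RM2 and RM1 overlap.
That's a conflict, so the schedule is not conflict-free.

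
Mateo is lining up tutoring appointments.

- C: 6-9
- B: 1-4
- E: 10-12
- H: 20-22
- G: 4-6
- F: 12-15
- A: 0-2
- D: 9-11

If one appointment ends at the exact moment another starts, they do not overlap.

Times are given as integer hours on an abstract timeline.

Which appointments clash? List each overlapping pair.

A & B, D & E

Sorted by start: A, B, G, C, D, E, F, H.
B starts before A ends → A and B overlap.
G starts after A ends, so nothing later overlaps A either.
G starts exactly when B ends (back-to-back, no overlap), so nothing later overlaps B either.
C starts exactly when G ends (back-to-back, no overlap), so nothing later overlaps G either.
D starts exactly when C ends (back-to-back, no overlap), so nothing later overlaps C either.
E starts before D ends → D and E overlap.
F starts after D ends, so nothing later overlaps D either.
F starts exactly when E ends (back-to-back, no overlap), so nothing later overlaps E either.
H starts after F ends.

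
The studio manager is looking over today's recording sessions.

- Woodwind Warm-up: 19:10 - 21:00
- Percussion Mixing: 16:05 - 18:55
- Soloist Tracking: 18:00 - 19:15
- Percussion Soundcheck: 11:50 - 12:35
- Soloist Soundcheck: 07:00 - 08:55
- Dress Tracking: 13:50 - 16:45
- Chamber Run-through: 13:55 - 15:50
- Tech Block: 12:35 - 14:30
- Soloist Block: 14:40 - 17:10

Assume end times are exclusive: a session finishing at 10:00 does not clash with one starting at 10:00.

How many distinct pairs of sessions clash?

9

Check each pair: they overlap iff neither finishes before the other starts.
Sorted by start: Soloist Soundcheck, Percussion Soundcheck, Tech Block, Dress Tracking, Chamber Run-through, Soloist Block, Percussion Mixing, Soloist Tracking, Woodwind Warm-up.
Percussion Soundcheck starts after Soloist Soundcheck ends, so nothing later overlaps Soloist Soundcheck either.
Tech Block starts exactly when Percussion Soundcheck ends (back-to-back, no overlap), so nothing later overlaps Percussion Soundcheck either.
Dress Tracking starts before Tech Block ends → Tech Block and Dress Tracking overlap.
Chamber Run-through starts before Tech Block ends → Tech Block and Chamber Run-through overlap.
Soloist Block starts after Tech Block ends, so nothing later overlaps Tech Block either.
Chamber Run-through starts before Dress Tracking ends → Dress Tracking and Chamber Run-through overlap.
Soloist Block starts before Dress Tracking ends → Dress Tracking and Soloist Block overlap.
Percussion Mixing starts before Dress Tracking ends → Dress Tracking and Percussion Mixing overlap.
Soloist Tracking starts after Dress Tracking ends, so nothing later overlaps Dress Tracking either.
Soloist Block starts before Chamber Run-through ends → Chamber Run-through and Soloist Block overlap.
Percussion Mixing starts after Chamber Run-through ends, so nothing later overlaps Chamber Run-through either.
Percussion Mixing starts before Soloist Block ends → Soloist Block and Percussion Mixing overlap.
Soloist Tracking starts after Soloist Block ends, so nothing later overlaps Soloist Block either.
Soloist Tracking starts before Percussion Mixing ends → Percussion Mixing and Soloist Tracking overlap.
Woodwind Warm-up starts after Percussion Mixing ends.
Woodwind Warm-up starts before Soloist Tracking ends → Soloist Tracking and Woodwind Warm-up overlap.
Overlapping pairs: Chamber Run-through & Dress Tracking, Chamber Run-through & Soloist Block, Chamber Run-through & Tech Block, Dress Tracking & Percussion Mixing, Dress Tracking & Soloist Block, Dress Tracking & Tech Block, Percussion Mixing & Soloist Block, Percussion Mixing & Soloist Tracking, Soloist Tracking & Woodwind Warm-up — 9 in total.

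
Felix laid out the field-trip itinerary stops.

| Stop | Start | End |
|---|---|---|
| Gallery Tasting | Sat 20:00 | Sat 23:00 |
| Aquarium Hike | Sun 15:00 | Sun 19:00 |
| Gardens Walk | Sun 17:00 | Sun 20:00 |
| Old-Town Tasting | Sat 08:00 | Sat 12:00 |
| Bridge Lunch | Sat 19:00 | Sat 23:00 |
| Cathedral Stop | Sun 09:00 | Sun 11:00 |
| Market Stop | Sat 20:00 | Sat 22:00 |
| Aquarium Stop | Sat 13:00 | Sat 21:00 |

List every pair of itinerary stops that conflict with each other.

Aquarium Hike & Gardens Walk, Aquarium Stop & Bridge Lunch, Aquarium Stop & Gallery Tasting, Aquarium Stop & Market Stop, Bridge Lunch & Gallery Tasting, Bridge Lunch & Market Stop, Gallery Tasting & Market Stop

Check each pair: they overlap iff neither finishes before the other starts.
Sorted by start: Old-Town Tasting, Aquarium Stop, Bridge Lunch, Gallery Tasting, Market Stop, Cathedral Stop, Aquarium Hike, Gardens Walk.
Aquarium Stop starts after Old-Town Tasting ends — done with Old-Town Tasting.
Bridge Lunch starts before Aquarium Stop ends → Aquarium Stop and Bridge Lunch overlap.
Gallery Tasting starts before Aquarium Stop ends → Aquarium Stop and Gallery Tasting overlap.
Market Stop starts before Aquarium Stop ends → Aquarium Stop and Market Stop overlap.
Cathedral Stop starts after Aquarium Stop ends — done with Aquarium Stop.
Gallery Tasting starts before Bridge Lunch ends → Bridge Lunch and Gallery Tasting overlap.
Market Stop starts before Bridge Lunch ends → Bridge Lunch and Market Stop overlap.
Cathedral Stop starts after Bridge Lunch ends — done with Bridge Lunch.
Market Stop starts before Gallery Tasting ends → Gallery Tasting and Market Stop overlap.
Cathedral Stop starts after Gallery Tasting ends — done with Gallery Tasting.
Cathedral Stop starts after Market Stop ends — done with Market Stop.
Aquarium Hike starts after Cathedral Stop ends — done with Cathedral Stop.
Gardens Walk starts before Aquarium Hike ends → Aquarium Hike and Gardens Walk overlap.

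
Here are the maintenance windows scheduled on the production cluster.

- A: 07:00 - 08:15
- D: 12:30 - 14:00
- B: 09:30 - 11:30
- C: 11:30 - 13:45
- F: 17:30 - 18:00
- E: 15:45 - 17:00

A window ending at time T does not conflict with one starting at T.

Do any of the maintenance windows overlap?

Check each pair: they overlap iff neither finishes before the other starts.
Sorted by start: A, B, C, D, E, F.
B starts after A ends — done with A.
C starts exactly when B ends (back-to-back, no overlap) — done with B.
D starts before C ends → C and D overlap.
That's a conflict, so the schedule is not conflict-free.

Yes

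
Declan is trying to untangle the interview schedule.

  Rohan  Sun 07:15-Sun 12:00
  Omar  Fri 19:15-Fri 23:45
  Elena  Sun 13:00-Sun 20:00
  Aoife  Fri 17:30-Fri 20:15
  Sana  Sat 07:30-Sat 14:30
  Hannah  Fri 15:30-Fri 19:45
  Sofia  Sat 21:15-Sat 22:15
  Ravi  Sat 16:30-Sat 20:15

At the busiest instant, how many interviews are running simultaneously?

3

Sweep the timeline, counting +1 at each start and −1 at each end (ends before starts at a tie):
Fri 15:30 start Hannah → 1
Fri 17:30 start Aoife → 2
Fri 19:15 start Omar → 3
Fri 19:45 end Hannah → 2
Fri 20:15 end Aoife → 1
Fri 23:45 end Omar → 0
Sat 07:30 start Sana → 1
Sat 14:30 end Sana → 0
Sat 16:30 start Ravi → 1
Sat 20:15 end Ravi → 0
Sat 21:15 start Sofia → 1
Sat 22:15 end Sofia → 0
Sun 07:15 start Rohan → 1
Sun 12:00 end Rohan → 0
Sun 13:00 start Elena → 1
Sun 20:00 end Elena → 0
Peak is 3, at Fri 19:15 (Aoife, Hannah, Omar).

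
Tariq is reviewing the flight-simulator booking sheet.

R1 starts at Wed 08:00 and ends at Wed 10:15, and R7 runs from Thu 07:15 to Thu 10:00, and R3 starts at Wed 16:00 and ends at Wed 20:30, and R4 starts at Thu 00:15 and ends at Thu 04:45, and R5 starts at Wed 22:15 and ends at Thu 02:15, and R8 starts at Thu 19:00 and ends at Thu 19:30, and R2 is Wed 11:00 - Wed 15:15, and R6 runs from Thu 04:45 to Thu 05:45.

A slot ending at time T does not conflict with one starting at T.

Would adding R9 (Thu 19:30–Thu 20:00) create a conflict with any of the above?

R1: ends Wed 10:15 at or before R9 starts Thu 19:30 → clear.
R2: ends Wed 15:15 at or before R9 starts Thu 19:30 → clear.
R3: ends Wed 20:30 at or before R9 starts Thu 19:30 → clear.
R5: ends Thu 02:15 at or before R9 starts Thu 19:30 → clear.
R4: ends Thu 04:45 at or before R9 starts Thu 19:30 → clear.
R6: ends Thu 05:45 at or before R9 starts Thu 19:30 → clear.
R7: ends Thu 10:00 at or before R9 starts Thu 19:30 → clear.
R8: ends Thu 19:30 at or before R9 starts Thu 19:30 → clear.

No — it doesn't clash with anything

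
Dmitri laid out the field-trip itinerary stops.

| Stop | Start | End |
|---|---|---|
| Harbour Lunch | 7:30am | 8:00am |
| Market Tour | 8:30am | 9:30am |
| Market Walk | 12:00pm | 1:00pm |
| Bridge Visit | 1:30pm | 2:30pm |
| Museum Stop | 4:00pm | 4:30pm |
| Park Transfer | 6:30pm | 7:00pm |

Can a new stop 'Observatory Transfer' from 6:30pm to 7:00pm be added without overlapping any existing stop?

No — it overlaps Park Transfer

Harbour Lunch: ends 8:00am at or before Observatory Transfer starts 6:30pm → clear.
Market Tour: ends 9:30am at or before Observatory Transfer starts 6:30pm → clear.
Market Walk: ends 1:00pm at or before Observatory Transfer starts 6:30pm → clear.
Bridge Visit: ends 2:30pm at or before Observatory Transfer starts 6:30pm → clear.
Museum Stop: ends 4:30pm at or before Observatory Transfer starts 6:30pm → clear.
Park Transfer: starts 6:30pm before Observatory Transfer ends 7:00pm, and ends 7:00pm after Observatory Transfer starts 6:30pm → overlap.
Observatory Transfer overlaps Park Transfer.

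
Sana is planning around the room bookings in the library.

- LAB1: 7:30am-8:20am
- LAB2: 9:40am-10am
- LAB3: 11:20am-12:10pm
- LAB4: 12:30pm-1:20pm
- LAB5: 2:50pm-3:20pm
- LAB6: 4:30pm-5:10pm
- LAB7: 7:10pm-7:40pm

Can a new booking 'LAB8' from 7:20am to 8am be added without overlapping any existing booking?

No — it overlaps LAB1

LAB1: starts 7:30am before LAB8 ends 8am, and ends 8:20am after LAB8 starts 7:20am → overlap.
LAB2: starts 9:40am at or after LAB8 ends 8am → clear.
LAB3: starts 11:20am at or after LAB8 ends 8am → clear.
LAB4: starts 12:30pm at or after LAB8 ends 8am → clear.
LAB5: starts 2:50pm at or after LAB8 ends 8am → clear.
LAB6: starts 4:30pm at or after LAB8 ends 8am → clear.
LAB7: starts 7:10pm at or after LAB8 ends 8am → clear.
LAB8 overlaps LAB1.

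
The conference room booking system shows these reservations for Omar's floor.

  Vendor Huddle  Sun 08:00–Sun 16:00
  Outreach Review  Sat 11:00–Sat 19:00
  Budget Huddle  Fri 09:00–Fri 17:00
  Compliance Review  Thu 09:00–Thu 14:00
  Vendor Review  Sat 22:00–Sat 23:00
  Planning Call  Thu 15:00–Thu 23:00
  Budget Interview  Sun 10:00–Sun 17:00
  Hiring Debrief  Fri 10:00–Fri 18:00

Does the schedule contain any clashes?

Yes

Sorted by start: Compliance Review, Planning Call, Budget Huddle, Hiring Debrief, Outreach Review, Vendor Review, Vendor Huddle, Budget Interview.
Planning Call starts after Compliance Review ends, so nothing later overlaps Compliance Review either.
Budget Huddle starts after Planning Call ends, so nothing later overlaps Planning Call either.
Hiring Debrief starts before Budget Huddle ends → Budget Huddle and Hiring Debrief overlap.
That's a conflict, so the schedule is not conflict-free.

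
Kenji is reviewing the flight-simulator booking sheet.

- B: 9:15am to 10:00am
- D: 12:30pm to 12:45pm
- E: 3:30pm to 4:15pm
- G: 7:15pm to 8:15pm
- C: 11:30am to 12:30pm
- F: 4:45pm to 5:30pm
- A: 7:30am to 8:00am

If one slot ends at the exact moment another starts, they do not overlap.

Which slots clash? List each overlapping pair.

Sorted by start: A, B, C, D, E, F, G.
B starts after A ends, so nothing later overlaps A either.
C starts after B ends, so nothing later overlaps B either.
D starts exactly when C ends (back-to-back, no overlap), so nothing later overlaps C either.
E starts after D ends, so nothing later overlaps D either.
F starts after E ends, so nothing later overlaps E either.
G starts after F ends.

no overlapping pairs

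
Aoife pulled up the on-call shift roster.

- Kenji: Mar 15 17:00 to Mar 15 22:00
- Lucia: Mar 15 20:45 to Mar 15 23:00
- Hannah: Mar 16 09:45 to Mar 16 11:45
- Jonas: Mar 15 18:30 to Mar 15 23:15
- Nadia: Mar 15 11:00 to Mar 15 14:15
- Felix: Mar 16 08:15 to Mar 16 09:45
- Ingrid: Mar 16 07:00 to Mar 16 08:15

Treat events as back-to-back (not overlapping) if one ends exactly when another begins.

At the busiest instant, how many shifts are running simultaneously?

Sweep the timeline, counting +1 at each start and −1 at each end (ends before starts at a tie):
Mar 15 11:00 start Nadia → 1
Mar 15 14:15 end Nadia → 0
Mar 15 17:00 start Kenji → 1
Mar 15 18:30 start Jonas → 2
Mar 15 20:45 start Lucia → 3
Mar 15 22:00 end Kenji → 2
Mar 15 23:00 end Lucia → 1
Mar 15 23:15 end Jonas → 0
Mar 16 07:00 start Ingrid → 1
Mar 16 08:15 end Ingrid → 0
Mar 16 08:15 start Felix → 1
Mar 16 09:45 end Felix → 0
Mar 16 09:45 start Hannah → 1
Mar 16 11:45 end Hannah → 0
Peak is 3, at Mar 15 20:45 (Jonas, Kenji, Lucia).

3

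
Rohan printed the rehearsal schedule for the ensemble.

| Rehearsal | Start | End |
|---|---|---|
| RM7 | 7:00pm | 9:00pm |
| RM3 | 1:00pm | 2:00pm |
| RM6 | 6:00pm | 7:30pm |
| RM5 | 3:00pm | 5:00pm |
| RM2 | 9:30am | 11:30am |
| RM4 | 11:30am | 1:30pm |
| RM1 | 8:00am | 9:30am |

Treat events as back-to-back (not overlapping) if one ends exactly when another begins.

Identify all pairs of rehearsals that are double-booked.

RM3 & RM4, RM6 & RM7

Sorted by start: RM1, RM2, RM4, RM3, RM5, RM6, RM7.
RM2 starts exactly when RM1 ends (back-to-back, no overlap) — done with RM1.
RM4 starts exactly when RM2 ends (back-to-back, no overlap) — done with RM2.
RM3 starts before RM4 ends → RM4 and RM3 overlap.
RM5 starts after RM4 ends — done with RM4.
RM5 starts after RM3 ends — done with RM3.
RM6 starts after RM5 ends — done with RM5.
RM7 starts before RM6 ends → RM6 and RM7 overlap.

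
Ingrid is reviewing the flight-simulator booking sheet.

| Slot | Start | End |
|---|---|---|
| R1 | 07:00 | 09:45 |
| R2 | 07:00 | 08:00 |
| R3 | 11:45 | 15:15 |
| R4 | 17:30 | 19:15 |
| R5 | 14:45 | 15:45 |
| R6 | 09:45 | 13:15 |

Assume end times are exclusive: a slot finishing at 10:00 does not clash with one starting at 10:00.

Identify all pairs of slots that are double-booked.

R1 & R2, R3 & R5, R3 & R6

Sorted by start: R1, R2, R6, R3, R5, R4.
R2 starts before R1 ends → R1 and R2 overlap.
R6 starts exactly when R1 ends (back-to-back, no overlap) — done with R1.
R6 starts after R2 ends — done with R2.
R3 starts before R6 ends → R6 and R3 overlap.
R5 starts after R6 ends — done with R6.
R5 starts before R3 ends → R3 and R5 overlap.
R4 starts after R3 ends.
R4 starts after R5 ends.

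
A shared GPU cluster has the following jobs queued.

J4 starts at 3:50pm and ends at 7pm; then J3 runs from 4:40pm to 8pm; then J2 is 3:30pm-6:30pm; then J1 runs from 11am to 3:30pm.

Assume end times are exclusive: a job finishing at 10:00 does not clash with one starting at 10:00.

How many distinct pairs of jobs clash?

3

Sorted by start: J1, J2, J4, J3.
J2 starts exactly when J1 ends (back-to-back, no overlap), so J1 has no further overlaps.
J4 starts before J2 ends → J2 and J4 overlap.
J3 starts before J2 ends → J2 and J3 overlap.
J3 starts before J4 ends → J4 and J3 overlap.
Overlapping pairs: J2 & J3, J2 & J4, J3 & J4 — 3 in total.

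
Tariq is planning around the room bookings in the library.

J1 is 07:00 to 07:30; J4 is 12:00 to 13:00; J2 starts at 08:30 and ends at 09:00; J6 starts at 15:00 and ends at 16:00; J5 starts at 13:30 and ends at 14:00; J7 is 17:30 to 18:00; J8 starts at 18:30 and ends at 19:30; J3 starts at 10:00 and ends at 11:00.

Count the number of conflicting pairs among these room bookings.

Check each pair: they overlap iff neither finishes before the other starts.
Sorted by start: J1, J2, J3, J4, J5, J6, J7, J8.
J2 starts after J1 ends, so nothing later overlaps J1 either.
J3 starts after J2 ends, so nothing later overlaps J2 either.
J4 starts after J3 ends, so nothing later overlaps J3 either.
J5 starts after J4 ends, so nothing later overlaps J4 either.
J6 starts after J5 ends, so nothing later overlaps J5 either.
J7 starts after J6 ends, so nothing later overlaps J6 either.
J8 starts after J7 ends.
No pair overlaps.

0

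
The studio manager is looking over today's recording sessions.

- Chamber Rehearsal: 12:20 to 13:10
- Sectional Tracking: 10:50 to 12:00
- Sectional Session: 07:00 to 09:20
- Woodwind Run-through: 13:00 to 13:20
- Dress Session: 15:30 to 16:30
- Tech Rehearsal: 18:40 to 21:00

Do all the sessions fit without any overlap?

Two intervals overlap when each starts before the other ends.
Sorted by start: Sectional Session, Sectional Tracking, Chamber Rehearsal, Woodwind Run-through, Dress Session, Tech Rehearsal.
Sectional Tracking starts after Sectional Session ends, so nothing later overlaps Sectional Session either.
Chamber Rehearsal starts after Sectional Tracking ends, so nothing later overlaps Sectional Tracking either.
Woodwind Run-through starts before Chamber Rehearsal ends → Chamber Rehearsal and Woodwind Run-through overlap.
That's a conflict, so the schedule is not conflict-free.

No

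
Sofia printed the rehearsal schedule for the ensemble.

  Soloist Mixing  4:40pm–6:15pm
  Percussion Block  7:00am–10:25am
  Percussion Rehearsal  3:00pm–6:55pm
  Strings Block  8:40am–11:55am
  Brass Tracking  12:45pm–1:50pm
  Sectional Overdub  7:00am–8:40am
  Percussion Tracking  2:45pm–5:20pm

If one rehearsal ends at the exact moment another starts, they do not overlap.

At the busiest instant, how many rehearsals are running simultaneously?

Sort all start/end points and keep a running count:
7:00am start Percussion Block → 1
7:00am start Sectional Overdub → 2
8:40am end Sectional Overdub → 1
8:40am start Strings Block → 2
10:25am end Percussion Block → 1
11:55am end Strings Block → 0
12:45pm start Brass Tracking → 1
1:50pm end Brass Tracking → 0
2:45pm start Percussion Tracking → 1
3:00pm start Percussion Rehearsal → 2
4:40pm start Soloist Mixing → 3
5:20pm end Percussion Tracking → 2
6:15pm end Soloist Mixing → 1
6:55pm end Percussion Rehearsal → 0
Peak is 3, at 4:40pm (Percussion Rehearsal, Percussion Tracking, Soloist Mixing).

3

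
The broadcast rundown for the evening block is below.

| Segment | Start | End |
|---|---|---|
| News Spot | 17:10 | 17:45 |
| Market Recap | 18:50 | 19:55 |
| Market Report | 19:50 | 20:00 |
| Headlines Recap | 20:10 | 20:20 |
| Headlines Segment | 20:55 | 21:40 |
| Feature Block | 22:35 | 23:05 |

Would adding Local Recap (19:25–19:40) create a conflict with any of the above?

Yes — it overlaps Market Recap

News Spot: ends 17:45 at or before Local Recap starts 19:25 → clear.
Market Recap: starts 18:50 before Local Recap ends 19:40, and ends 19:55 after Local Recap starts 19:25 → overlap.
Market Report: starts 19:50 at or after Local Recap ends 19:40 → clear.
Headlines Recap: starts 20:10 at or after Local Recap ends 19:40 → clear.
Headlines Segment: starts 20:55 at or after Local Recap ends 19:40 → clear.
Feature Block: starts 22:35 at or after Local Recap ends 19:40 → clear.
Local Recap overlaps Market Recap.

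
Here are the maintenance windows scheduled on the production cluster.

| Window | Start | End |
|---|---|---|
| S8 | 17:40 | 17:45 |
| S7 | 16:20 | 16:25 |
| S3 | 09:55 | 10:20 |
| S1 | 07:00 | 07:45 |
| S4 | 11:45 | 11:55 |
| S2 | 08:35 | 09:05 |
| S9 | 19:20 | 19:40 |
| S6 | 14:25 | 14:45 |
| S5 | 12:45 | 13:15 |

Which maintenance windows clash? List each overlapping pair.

Sorted by start: S1, S2, S3, S4, S5, S6, S7, S8, S9.
S2 starts after S1 ends — done with S1.
S3 starts after S2 ends — done with S2.
S4 starts after S3 ends — done with S3.
S5 starts after S4 ends — done with S4.
S6 starts after S5 ends — done with S5.
S7 starts after S6 ends — done with S6.
S8 starts after S7 ends — done with S7.
S9 starts after S8 ends.

no conflicts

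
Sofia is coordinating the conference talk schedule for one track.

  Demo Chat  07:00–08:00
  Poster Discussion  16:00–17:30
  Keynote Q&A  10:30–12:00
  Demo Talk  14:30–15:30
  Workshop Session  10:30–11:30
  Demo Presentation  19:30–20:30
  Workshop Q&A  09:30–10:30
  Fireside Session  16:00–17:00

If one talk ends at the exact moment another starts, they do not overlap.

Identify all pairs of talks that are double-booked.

Two intervals overlap when each starts before the other ends.
Sorted by start: Demo Chat, Workshop Q&A, Workshop Session, Keynote Q&A, Demo Talk, Poster Discussion, Fireside Session, Demo Presentation.
Workshop Q&A starts after Demo Chat ends; Demo Chat is clear from here.
Workshop Session starts exactly when Workshop Q&A ends (back-to-back, no overlap); Workshop Q&A is clear from here.
Keynote Q&A starts before Workshop Session ends → Workshop Session and Keynote Q&A overlap.
Demo Talk starts after Workshop Session ends; Workshop Session is clear from here.
Demo Talk starts after Keynote Q&A ends; Keynote Q&A is clear from here.
Poster Discussion starts after Demo Talk ends; Demo Talk is clear from here.
Fireside Session starts before Poster Discussion ends → Poster Discussion and Fireside Session overlap.
Demo Presentation starts after Poster Discussion ends.
Demo Presentation starts after Fireside Session ends.

Fireside Session & Poster Discussion, Keynote Q&A & Workshop Session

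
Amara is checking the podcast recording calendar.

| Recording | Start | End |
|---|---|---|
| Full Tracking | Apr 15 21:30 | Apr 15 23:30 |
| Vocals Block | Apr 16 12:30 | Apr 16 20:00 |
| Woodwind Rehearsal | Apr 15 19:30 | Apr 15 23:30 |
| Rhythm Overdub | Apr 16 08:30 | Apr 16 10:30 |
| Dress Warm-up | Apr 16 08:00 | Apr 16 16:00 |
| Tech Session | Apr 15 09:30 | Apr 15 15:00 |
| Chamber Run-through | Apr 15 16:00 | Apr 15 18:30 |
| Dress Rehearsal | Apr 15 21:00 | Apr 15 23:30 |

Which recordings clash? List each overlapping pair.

Dress Rehearsal & Full Tracking, Dress Rehearsal & Woodwind Rehearsal, Dress Warm-up & Rhythm Overdub, Dress Warm-up & Vocals Block, Full Tracking & Woodwind Rehearsal

Sorted by start: Tech Session, Chamber Run-through, Woodwind Rehearsal, Dress Rehearsal, Full Tracking, Dress Warm-up, Rhythm Overdub, Vocals Block.
Chamber Run-through starts after Tech Session ends, so nothing later overlaps Tech Session either.
Woodwind Rehearsal starts after Chamber Run-through ends, so nothing later overlaps Chamber Run-through either.
Dress Rehearsal starts before Woodwind Rehearsal ends → Woodwind Rehearsal and Dress Rehearsal overlap.
Full Tracking starts before Woodwind Rehearsal ends → Woodwind Rehearsal and Full Tracking overlap.
Dress Warm-up starts after Woodwind Rehearsal ends, so nothing later overlaps Woodwind Rehearsal either.
Full Tracking starts before Dress Rehearsal ends → Dress Rehearsal and Full Tracking overlap.
Dress Warm-up starts after Dress Rehearsal ends, so nothing later overlaps Dress Rehearsal either.
Dress Warm-up starts after Full Tracking ends, so nothing later overlaps Full Tracking either.
Rhythm Overdub starts before Dress Warm-up ends → Dress Warm-up and Rhythm Overdub overlap.
Vocals Block starts before Dress Warm-up ends → Dress Warm-up and Vocals Block overlap.
Vocals Block starts after Rhythm Overdub ends.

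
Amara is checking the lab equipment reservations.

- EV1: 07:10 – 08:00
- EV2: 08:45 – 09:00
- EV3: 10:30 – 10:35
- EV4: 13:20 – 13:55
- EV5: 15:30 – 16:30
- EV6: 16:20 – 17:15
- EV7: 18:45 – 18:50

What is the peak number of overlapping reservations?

Sort all start/end points and keep a running count:
07:10 start EV1 → 1
08:00 end EV1 → 0
08:45 start EV2 → 1
09:00 end EV2 → 0
10:30 start EV3 → 1
10:35 end EV3 → 0
13:20 start EV4 → 1
13:55 end EV4 → 0
15:30 start EV5 → 1
16:20 start EV6 → 2
16:30 end EV5 → 1
17:15 end EV6 → 0
18:45 start EV7 → 1
18:50 end EV7 → 0
Peak is 2, at 16:20 (EV5, EV6).

2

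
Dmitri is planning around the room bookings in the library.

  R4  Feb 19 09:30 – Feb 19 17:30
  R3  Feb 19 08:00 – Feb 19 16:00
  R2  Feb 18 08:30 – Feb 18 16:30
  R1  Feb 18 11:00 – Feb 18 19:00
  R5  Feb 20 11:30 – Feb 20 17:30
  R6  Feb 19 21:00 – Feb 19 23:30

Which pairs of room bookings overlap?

Check each pair: they overlap iff neither finishes before the other starts.
Sorted by start: R2, R1, R3, R4, R6, R5.
R1 starts before R2 ends → R2 and R1 overlap.
R3 starts after R2 ends, so nothing later overlaps R2 either.
R3 starts after R1 ends, so nothing later overlaps R1 either.
R4 starts before R3 ends → R3 and R4 overlap.
R6 starts after R3 ends, so nothing later overlaps R3 either.
R6 starts after R4 ends, so nothing later overlaps R4 either.
R5 starts after R6 ends.

R1 & R2, R3 & R4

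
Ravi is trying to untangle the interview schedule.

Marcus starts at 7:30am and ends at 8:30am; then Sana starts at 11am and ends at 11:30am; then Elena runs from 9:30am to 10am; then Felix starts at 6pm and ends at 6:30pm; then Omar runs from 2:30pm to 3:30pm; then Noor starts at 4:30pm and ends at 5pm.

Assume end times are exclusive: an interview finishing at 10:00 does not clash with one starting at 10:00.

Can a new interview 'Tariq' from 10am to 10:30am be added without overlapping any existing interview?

Yes — the slot is free

Marcus: ends 8:30am at or before Tariq starts 10am → clear.
Elena: ends 10am at or before Tariq starts 10am → clear.
Sana: starts 11am at or after Tariq ends 10:30am → clear.
Omar: starts 2:30pm at or after Tariq ends 10:30am → clear.
Noor: starts 4:30pm at or after Tariq ends 10:30am → clear.
Felix: starts 6pm at or after Tariq ends 10:30am → clear.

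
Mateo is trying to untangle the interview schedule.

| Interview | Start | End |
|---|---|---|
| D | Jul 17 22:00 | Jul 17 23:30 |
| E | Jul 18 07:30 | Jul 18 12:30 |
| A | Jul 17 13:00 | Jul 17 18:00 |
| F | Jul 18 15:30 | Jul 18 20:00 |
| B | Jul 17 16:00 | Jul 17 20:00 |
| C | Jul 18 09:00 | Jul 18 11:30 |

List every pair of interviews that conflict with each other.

Check each pair: they overlap iff neither finishes before the other starts.
Sorted by start: A, B, D, E, C, F.
B starts before A ends → A and B overlap.
D starts after A ends, so nothing later overlaps A either.
D starts after B ends, so nothing later overlaps B either.
E starts after D ends, so nothing later overlaps D either.
C starts before E ends → E and C overlap.
F starts after E ends.
F starts after C ends.

A & B, C & E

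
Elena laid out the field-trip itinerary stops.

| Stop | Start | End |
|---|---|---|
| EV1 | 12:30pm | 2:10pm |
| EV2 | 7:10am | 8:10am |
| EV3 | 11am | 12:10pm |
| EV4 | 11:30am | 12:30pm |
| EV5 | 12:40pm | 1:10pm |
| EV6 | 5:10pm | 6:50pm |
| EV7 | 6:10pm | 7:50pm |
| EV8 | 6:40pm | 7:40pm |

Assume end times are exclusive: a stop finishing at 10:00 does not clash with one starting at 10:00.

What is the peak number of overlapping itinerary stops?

Sort all start/end points and keep a running count:
7:10am start EV2 → 1
8:10am end EV2 → 0
11am start EV3 → 1
11:30am start EV4 → 2
12:10pm end EV3 → 1
12:30pm end EV4 → 0
12:30pm start EV1 → 1
12:40pm start EV5 → 2
1:10pm end EV5 → 1
2:10pm end EV1 → 0
5:10pm start EV6 → 1
6:10pm start EV7 → 2
6:40pm start EV8 → 3
6:50pm end EV6 → 2
7:40pm end EV8 → 1
7:50pm end EV7 → 0
Peak is 3, at 6:40pm (EV6, EV7, EV8).

3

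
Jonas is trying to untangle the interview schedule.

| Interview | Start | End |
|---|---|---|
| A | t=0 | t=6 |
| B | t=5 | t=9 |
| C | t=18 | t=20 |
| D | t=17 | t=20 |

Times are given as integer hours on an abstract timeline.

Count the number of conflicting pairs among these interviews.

2

Sorted by start: A, B, D, C.
B starts before A ends → A and B overlap.
D starts after A ends; A is clear from here.
D starts after B ends; B is clear from here.
C starts before D ends → D and C overlap.
Overlapping pairs: A & B, C & D — 2 in total.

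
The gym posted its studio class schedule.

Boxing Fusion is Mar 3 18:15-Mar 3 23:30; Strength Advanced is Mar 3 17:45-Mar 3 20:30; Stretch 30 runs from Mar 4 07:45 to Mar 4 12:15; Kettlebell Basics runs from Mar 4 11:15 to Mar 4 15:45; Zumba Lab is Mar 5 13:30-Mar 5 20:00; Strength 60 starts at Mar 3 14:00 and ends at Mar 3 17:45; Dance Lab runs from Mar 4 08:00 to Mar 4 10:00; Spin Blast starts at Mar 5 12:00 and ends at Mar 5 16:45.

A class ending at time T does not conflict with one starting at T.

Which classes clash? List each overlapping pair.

Sorted by start: Strength 60, Strength Advanced, Boxing Fusion, Stretch 30, Dance Lab, Kettlebell Basics, Spin Blast, Zumba Lab.
Strength Advanced starts exactly when Strength 60 ends (back-to-back, no overlap), so nothing later overlaps Strength 60 either.
Boxing Fusion starts before Strength Advanced ends → Strength Advanced and Boxing Fusion overlap.
Stretch 30 starts after Strength Advanced ends, so nothing later overlaps Strength Advanced either.
Stretch 30 starts after Boxing Fusion ends, so nothing later overlaps Boxing Fusion either.
Dance Lab starts before Stretch 30 ends → Stretch 30 and Dance Lab overlap.
Kettlebell Basics starts before Stretch 30 ends → Stretch 30 and Kettlebell Basics overlap.
Spin Blast starts after Stretch 30 ends, so nothing later overlaps Stretch 30 either.
Kettlebell Basics starts after Dance Lab ends, so nothing later overlaps Dance Lab either.
Spin Blast starts after Kettlebell Basics ends, so nothing later overlaps Kettlebell Basics either.
Zumba Lab starts before Spin Blast ends → Spin Blast and Zumba Lab overlap.

Boxing Fusion & Strength Advanced, Dance Lab & Stretch 30, Kettlebell Basics & Stretch 30, Spin Blast & Zumba Lab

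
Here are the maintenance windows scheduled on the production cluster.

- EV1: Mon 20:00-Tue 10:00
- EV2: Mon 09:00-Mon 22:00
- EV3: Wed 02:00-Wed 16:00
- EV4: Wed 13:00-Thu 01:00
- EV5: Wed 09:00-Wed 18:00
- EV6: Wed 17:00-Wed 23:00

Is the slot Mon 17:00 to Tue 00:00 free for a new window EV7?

EV2: starts Mon 09:00 before EV7 ends Tue 00:00, and ends Mon 22:00 after EV7 starts Mon 17:00 → overlap.
EV1: starts Mon 20:00 before EV7 ends Tue 00:00, and ends Tue 10:00 after EV7 starts Mon 17:00 → overlap.
EV3: starts Wed 02:00 at or after EV7 ends Tue 00:00 → clear.
EV5: starts Wed 09:00 at or after EV7 ends Tue 00:00 → clear.
EV4: starts Wed 13:00 at or after EV7 ends Tue 00:00 → clear.
EV6: starts Wed 17:00 at or after EV7 ends Tue 00:00 → clear.
EV7 overlaps EV1, EV2.

No — it overlaps EV1, EV2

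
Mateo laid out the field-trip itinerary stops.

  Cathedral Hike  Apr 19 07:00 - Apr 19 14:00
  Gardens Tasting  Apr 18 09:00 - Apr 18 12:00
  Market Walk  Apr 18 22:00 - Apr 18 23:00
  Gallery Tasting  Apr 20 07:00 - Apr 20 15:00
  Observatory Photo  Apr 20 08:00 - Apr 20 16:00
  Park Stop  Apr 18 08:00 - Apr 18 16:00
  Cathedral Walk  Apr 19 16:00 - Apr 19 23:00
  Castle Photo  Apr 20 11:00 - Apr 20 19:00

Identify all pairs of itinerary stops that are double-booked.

Castle Photo & Gallery Tasting, Castle Photo & Observatory Photo, Gallery Tasting & Observatory Photo, Gardens Tasting & Park Stop

Check each pair: they overlap iff neither finishes before the other starts.
Sorted by start: Park Stop, Gardens Tasting, Market Walk, Cathedral Hike, Cathedral Walk, Gallery Tasting, Observatory Photo, Castle Photo.
Gardens Tasting starts before Park Stop ends → Park Stop and Gardens Tasting overlap.
Market Walk starts after Park Stop ends; Park Stop is clear from here.
Market Walk starts after Gardens Tasting ends; Gardens Tasting is clear from here.
Cathedral Hike starts after Market Walk ends; Market Walk is clear from here.
Cathedral Walk starts after Cathedral Hike ends; Cathedral Hike is clear from here.
Gallery Tasting starts after Cathedral Walk ends; Cathedral Walk is clear from here.
Observatory Photo starts before Gallery Tasting ends → Gallery Tasting and Observatory Photo overlap.
Castle Photo starts before Gallery Tasting ends → Gallery Tasting and Castle Photo overlap.
Castle Photo starts before Observatory Photo ends → Observatory Photo and Castle Photo overlap.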